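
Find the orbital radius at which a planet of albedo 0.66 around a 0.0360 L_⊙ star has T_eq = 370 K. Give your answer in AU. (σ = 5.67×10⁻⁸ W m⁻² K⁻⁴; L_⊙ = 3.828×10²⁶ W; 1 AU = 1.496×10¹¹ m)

L = 0.0360 × 3.828×10²⁶ = 1.38×10²⁵ W.
From T_eq⁴ = L(1−A)/(16πσd²): d = √[L(1−A)/(16πσT_eq⁴)].
d = √[1.38×10²⁵ × 0.34 / (16π × 5.67×10⁻⁸ × (370)⁴)] = 9.37×10⁹ m = 0.0626 AU.

d ≈ 0.0626 AU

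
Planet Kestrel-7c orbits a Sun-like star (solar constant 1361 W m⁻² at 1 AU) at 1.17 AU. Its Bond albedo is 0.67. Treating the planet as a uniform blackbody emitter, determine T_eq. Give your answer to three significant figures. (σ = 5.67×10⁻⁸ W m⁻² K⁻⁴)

T_eq ≈ 195 K

Flux at 1.17 AU: S = 1361/1.17² = 994 W m⁻².
Energy balance: absorbed = emitted ⇒ πR²·S(1−A) = 4πR²·σT_eq⁴, so T_eq⁴ = S(1−A)/(4σ).
T_eq = [994 × 0.33 / (4 × 5.67×10⁻⁸)]^(1/4) = (1.45×10⁹)^(1/4) = 195 K.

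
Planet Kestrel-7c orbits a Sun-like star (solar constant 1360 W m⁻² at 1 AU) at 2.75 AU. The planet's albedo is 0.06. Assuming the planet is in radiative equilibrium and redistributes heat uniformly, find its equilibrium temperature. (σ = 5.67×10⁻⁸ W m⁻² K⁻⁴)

T_eq ≈ 165 K

Flux at 2.75 AU: S = 1360/2.75² = 180 W m⁻².
Energy balance: absorbed = emitted ⇒ πR²·S(1−A) = 4πR²·σT_eq⁴, so T_eq⁴ = S(1−A)/(4σ).
T_eq = [180 × 0.94 / (4 × 5.67×10⁻⁸)]^(1/4) = (7.45×10⁸)^(1/4) = 165 K.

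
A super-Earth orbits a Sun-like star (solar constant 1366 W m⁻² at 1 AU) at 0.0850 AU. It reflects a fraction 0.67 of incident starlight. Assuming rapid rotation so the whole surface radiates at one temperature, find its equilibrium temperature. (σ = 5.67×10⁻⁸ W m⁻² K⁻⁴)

T_eq ≈ 724 K

Flux at 0.0850 AU: S = 1366/0.0850² = 1.89×10⁵ W m⁻².
Energy balance: absorbed = emitted ⇒ πR²·S(1−A) = 4πR²·σT_eq⁴, so T_eq⁴ = S(1−A)/(4σ).
T_eq = [1.89×10⁵ × 0.33 / (4 × 5.67×10⁻⁸)]^(1/4) = (2.75×10¹¹)^(1/4) = 724 K.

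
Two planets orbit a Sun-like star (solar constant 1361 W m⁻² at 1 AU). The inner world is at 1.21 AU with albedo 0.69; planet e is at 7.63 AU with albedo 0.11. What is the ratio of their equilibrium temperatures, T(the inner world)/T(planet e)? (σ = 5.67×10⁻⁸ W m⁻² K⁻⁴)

T₁/T₂ ≈ 1.929

T_eq = [S₀(1−A)/(4σd²)]^(1/4), so T ∝ (1−A)^(1/4) / √d.
T₁ = [1361×0.31/(4×5.67×10⁻⁸×1.21²)]^(1/4) = 188.80 K.
T₂ = [1361×0.89/(4×5.67×10⁻⁸×7.63²)]^(1/4) = 97.87 K.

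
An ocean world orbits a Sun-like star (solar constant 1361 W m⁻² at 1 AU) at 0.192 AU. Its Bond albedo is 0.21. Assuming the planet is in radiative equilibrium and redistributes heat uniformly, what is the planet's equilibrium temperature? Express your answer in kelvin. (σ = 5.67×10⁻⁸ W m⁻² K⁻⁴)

T_eq ≈ 599 K

Flux at 0.192 AU: S = 1361/0.192² = 3.69×10⁴ W m⁻².
Energy balance: absorbed = emitted ⇒ πR²·S(1−A) = 4πR²·σT_eq⁴, so T_eq⁴ = S(1−A)/(4σ).
T_eq = [3.69×10⁴ × 0.79 / (4 × 5.67×10⁻⁸)]^(1/4) = (1.29×10¹¹)^(1/4) = 599 K.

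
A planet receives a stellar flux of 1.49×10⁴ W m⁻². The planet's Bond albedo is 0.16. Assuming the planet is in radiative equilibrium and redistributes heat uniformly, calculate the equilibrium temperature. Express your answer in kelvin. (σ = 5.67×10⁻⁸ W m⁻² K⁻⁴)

Energy balance: absorbed = emitted ⇒ πR²·S(1−A) = 4πR²·σT_eq⁴, so T_eq⁴ = S(1−A)/(4σ).
T_eq = [1.49×10⁴ × 0.84 / (4 × 5.67×10⁻⁸)]^(1/4) = (5.52×10¹⁰)^(1/4) = 485 K.

T_eq ≈ 485 K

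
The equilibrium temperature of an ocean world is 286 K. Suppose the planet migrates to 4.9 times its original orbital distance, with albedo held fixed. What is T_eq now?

T_eq ∝ L^(1/4) · d^(−1/2).
T′ = 286 / 4.9^(1/2) = 129 K.

T_eq ≈ 129 K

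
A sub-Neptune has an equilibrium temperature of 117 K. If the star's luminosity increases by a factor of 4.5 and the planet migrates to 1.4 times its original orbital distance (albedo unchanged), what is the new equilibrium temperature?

T_eq ≈ 144 K

T_eq ∝ L^(1/4) · d^(−1/2).
T′ = 117 × 4.5^(1/4) / 1.4^(1/2) = 144 K.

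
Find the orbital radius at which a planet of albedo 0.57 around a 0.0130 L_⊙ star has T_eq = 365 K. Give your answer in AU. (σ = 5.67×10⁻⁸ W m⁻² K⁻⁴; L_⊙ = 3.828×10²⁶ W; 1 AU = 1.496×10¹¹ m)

L = 0.0130 × 3.828×10²⁶ = 4.98×10²⁴ W.
From T_eq⁴ = L(1−A)/(16πσd²): d = √[L(1−A)/(16πσT_eq⁴)].
d = √[4.98×10²⁴ × 0.43 / (16π × 5.67×10⁻⁸ × (365)⁴)] = 6.50×10⁹ m = 0.0435 AU.

d ≈ 0.0435 AU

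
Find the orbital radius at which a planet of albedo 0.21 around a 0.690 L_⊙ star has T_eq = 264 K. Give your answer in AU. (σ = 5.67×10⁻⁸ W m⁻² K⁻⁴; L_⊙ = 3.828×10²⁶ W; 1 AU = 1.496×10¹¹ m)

L = 0.690 × 3.828×10²⁶ = 2.64×10²⁶ W.
From T_eq⁴ = L(1−A)/(16πσd²): d = √[L(1−A)/(16πσT_eq⁴)].
d = √[2.64×10²⁶ × 0.79 / (16π × 5.67×10⁻⁸ × (264)⁴)] = 1.23×10¹¹ m = 0.821 AU.

d ≈ 0.821 AU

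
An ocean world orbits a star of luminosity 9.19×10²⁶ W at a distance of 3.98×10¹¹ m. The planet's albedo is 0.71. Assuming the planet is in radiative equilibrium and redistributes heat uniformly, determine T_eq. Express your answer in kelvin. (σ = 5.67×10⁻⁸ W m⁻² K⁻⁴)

T_eq ≈ 156 K

Flux: S = L/(4πd²) = 9.19×10²⁶/(4π×(3.98×10¹¹)²) = 462 W m⁻².
Energy balance: absorbed = emitted ⇒ πR²·S(1−A) = 4πR²·σT_eq⁴, so T_eq⁴ = S(1−A)/(4σ).
T_eq = [462 × 0.29 / (4 × 5.67×10⁻⁸)]^(1/4) = (5.90×10⁸)^(1/4) = 156 K.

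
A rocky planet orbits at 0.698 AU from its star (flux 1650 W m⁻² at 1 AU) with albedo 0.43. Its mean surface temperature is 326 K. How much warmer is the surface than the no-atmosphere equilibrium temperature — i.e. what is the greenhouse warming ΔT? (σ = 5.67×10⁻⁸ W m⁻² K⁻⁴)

ΔT ≈ 22.3 K

S = 1650/0.698² = 3387 W m⁻².
T_eq = [S(1−A)/(4σ)]^(1/4) = [3387×0.57/(4×5.67×10⁻⁸)]^(1/4) = 303.7 K.
ΔT = T_surf − T_eq = 326 − 303.7.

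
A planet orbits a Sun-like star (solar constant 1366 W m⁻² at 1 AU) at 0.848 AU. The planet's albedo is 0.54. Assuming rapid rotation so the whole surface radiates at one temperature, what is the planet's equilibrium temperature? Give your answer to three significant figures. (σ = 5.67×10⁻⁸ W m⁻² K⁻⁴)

Flux at 0.848 AU: S = 1366/0.848² = 1900 W m⁻².
Energy balance: absorbed = emitted ⇒ πR²·S(1−A) = 4πR²·σT_eq⁴, so T_eq⁴ = S(1−A)/(4σ).
T_eq = [1900 × 0.46 / (4 × 5.67×10⁻⁸)]^(1/4) = (3.85×10⁹)^(1/4) = 249 K.

T_eq ≈ 249 K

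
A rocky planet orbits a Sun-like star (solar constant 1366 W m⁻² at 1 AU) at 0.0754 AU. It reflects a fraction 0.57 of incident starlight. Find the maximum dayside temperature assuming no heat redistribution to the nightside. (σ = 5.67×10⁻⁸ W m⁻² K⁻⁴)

T_ss ≈ 1160 K

Flux at 0.0754 AU: S = 1366/0.0754² = 2.40×10⁵ W m⁻².
With no redistribution each surface element balances locally: S(1−A) = σT⁴.
T = [2.40×10⁵ × 0.43 / 5.67×10⁻⁸]^(1/4) = (1.82×10¹²)^(1/4) = 1160 K.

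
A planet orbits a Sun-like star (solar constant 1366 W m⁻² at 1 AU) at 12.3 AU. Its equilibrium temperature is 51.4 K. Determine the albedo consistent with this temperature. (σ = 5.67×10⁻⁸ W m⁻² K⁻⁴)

A ≈ 0.82

Flux at 12.3 AU: S = 1366/12.3² = 9.03 W m⁻².
From T_eq⁴ = S(1−A)/(4σ): 1−A = 4σT_eq⁴/S.
1−A = 4 × 5.67×10⁻⁸ × (51.4)⁴ / 9.03 = 0.175.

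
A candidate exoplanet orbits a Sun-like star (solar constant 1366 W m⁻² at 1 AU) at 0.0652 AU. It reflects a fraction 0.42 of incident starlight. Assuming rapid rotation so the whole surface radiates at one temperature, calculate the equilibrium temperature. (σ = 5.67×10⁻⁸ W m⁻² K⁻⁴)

T_eq ≈ 952 K

Flux at 0.0652 AU: S = 1366/0.0652² = 3.21×10⁵ W m⁻².
Energy balance: absorbed = emitted ⇒ πR²·S(1−A) = 4πR²·σT_eq⁴, so T_eq⁴ = S(1−A)/(4σ).
T_eq = [3.21×10⁵ × 0.58 / (4 × 5.67×10⁻⁸)]^(1/4) = (8.22×10¹¹)^(1/4) = 952 K.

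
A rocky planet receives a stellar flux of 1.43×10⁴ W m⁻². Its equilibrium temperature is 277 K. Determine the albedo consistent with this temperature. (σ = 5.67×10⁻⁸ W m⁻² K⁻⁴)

From T_eq⁴ = S(1−A)/(4σ): 1−A = 4σT_eq⁴/S.
1−A = 4 × 5.67×10⁻⁸ × (277)⁴ / 1.43×10⁴ = 0.093.

A ≈ 0.91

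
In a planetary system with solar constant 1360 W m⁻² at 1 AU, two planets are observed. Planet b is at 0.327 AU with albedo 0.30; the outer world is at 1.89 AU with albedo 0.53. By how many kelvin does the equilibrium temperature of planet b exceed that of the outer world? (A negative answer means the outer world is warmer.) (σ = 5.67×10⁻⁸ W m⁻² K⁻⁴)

T_eq = [S₀(1−A)/(4σd²)]^(1/4), so T ∝ (1−A)^(1/4) / √d.
T₁ = [1360×0.70/(4×5.67×10⁻⁸×0.327²)]^(1/4) = 445.12 K.
T₂ = [1360×0.47/(4×5.67×10⁻⁸×1.89²)]^(1/4) = 167.60 K.

ΔT ≈ 277.5 K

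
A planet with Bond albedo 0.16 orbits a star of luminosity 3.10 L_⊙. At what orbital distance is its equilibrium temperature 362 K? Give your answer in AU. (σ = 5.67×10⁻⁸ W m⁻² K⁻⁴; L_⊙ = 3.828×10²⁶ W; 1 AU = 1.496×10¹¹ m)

L = 3.10 × 3.828×10²⁶ = 1.19×10²⁷ W.
From T_eq⁴ = L(1−A)/(16πσd²): d = √[L(1−A)/(16πσT_eq⁴)].
d = √[1.19×10²⁷ × 0.84 / (16π × 5.67×10⁻⁸ × (362)⁴)] = 1.43×10¹¹ m = 0.954 AU.

d ≈ 0.954 AU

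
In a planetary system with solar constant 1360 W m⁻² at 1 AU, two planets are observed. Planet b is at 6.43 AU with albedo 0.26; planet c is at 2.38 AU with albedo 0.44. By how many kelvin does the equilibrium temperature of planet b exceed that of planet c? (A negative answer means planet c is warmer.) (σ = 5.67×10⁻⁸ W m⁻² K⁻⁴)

T_eq = [S₀(1−A)/(4σd²)]^(1/4), so T ∝ (1−A)^(1/4) / √d.
T₁ = [1360×0.74/(4×5.67×10⁻⁸×6.43²)]^(1/4) = 101.78 K.
T₂ = [1360×0.56/(4×5.67×10⁻⁸×2.38²)]^(1/4) = 156.04 K.

ΔT ≈ -54.3 K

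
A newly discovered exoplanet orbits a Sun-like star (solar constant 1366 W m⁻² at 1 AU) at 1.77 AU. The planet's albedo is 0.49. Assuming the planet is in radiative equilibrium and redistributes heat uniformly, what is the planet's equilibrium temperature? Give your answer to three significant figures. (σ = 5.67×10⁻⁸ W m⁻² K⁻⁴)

T_eq ≈ 177 K

Flux at 1.77 AU: S = 1366/1.77² = 436 W m⁻².
Energy balance: absorbed = emitted ⇒ πR²·S(1−A) = 4πR²·σT_eq⁴, so T_eq⁴ = S(1−A)/(4σ).
T_eq = [436 × 0.51 / (4 × 5.67×10⁻⁸)]^(1/4) = (9.80×10⁸)^(1/4) = 177 K.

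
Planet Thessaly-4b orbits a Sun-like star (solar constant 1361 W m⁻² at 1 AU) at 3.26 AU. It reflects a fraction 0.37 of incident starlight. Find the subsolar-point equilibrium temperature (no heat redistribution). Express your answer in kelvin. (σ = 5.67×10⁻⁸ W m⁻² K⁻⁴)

Flux at 3.26 AU: S = 1361/3.26² = 128 W m⁻².
At the subsolar point the surface absorbs S(1−A) and emits σT⁴ per unit area — no factor of 4, since only the local patch is in balance.
T = [128 × 0.63 / 5.67×10⁻⁸]^(1/4) = (1.42×10⁹)^(1/4) = 194 K.

T_ss ≈ 194 K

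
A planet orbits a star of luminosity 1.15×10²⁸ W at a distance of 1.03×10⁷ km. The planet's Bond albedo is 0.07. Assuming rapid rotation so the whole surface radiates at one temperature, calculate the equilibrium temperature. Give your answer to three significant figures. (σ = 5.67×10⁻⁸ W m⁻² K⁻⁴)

d = 1.03×10⁷ km = 1.03×10¹⁰ m.
Flux: S = L/(4πd²) = 1.15×10²⁸/(4π×(1.03×10¹⁰)²) = 8.63×10⁶ W m⁻².
Energy balance: absorbed = emitted ⇒ πR²·S(1−A) = 4πR²·σT_eq⁴, so T_eq⁴ = S(1−A)/(4σ).
T_eq = [8.63×10⁶ × 0.93 / (4 × 5.67×10⁻⁸)]^(1/4) = (3.54×10¹³)^(1/4) = 2440 K.

T_eq ≈ 2440 K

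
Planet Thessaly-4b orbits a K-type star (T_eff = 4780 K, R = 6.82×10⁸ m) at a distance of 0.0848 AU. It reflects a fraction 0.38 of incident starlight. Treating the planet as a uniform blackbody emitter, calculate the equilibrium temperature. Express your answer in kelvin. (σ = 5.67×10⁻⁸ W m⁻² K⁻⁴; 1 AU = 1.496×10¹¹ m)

T_eq ≈ 695 K

d = 0.0848 AU = 1.27×10¹⁰ m.
L = 4πR_⋆²σT_⋆⁴ = 4π(6.82×10⁸)² × 5.67×10⁻⁸ × (4780)⁴ = 1.73×10²⁶ W.
S = L/(4πd²) = 8.55×10⁴ W m⁻².
Energy balance: absorbed = emitted ⇒ πR²·S(1−A) = 4πR²·σT_eq⁴, so T_eq⁴ = S(1−A)/(4σ).
T_eq = [8.55×10⁴ × 0.62 / (4 × 5.67×10⁻⁸)]^(1/4) = (2.34×10¹¹)^(1/4) = 695 K.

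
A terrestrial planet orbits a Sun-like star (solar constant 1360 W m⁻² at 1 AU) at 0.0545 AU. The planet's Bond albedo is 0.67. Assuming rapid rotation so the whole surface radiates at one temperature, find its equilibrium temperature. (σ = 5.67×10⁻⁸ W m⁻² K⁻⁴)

Flux at 0.0545 AU: S = 1360/0.0545² = 4.58×10⁵ W m⁻².
Energy balance: absorbed = emitted ⇒ πR²·S(1−A) = 4πR²·σT_eq⁴, so T_eq⁴ = S(1−A)/(4σ).
T_eq = [4.58×10⁵ × 0.33 / (4 × 5.67×10⁻⁸)]^(1/4) = (6.66×10¹¹)^(1/4) = 903 K.

T_eq ≈ 903 K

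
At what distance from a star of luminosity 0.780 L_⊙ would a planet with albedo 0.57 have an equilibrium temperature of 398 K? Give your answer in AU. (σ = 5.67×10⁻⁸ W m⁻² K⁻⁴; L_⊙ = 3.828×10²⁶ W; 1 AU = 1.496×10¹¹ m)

L = 0.780 × 3.828×10²⁶ = 2.99×10²⁶ W.
From T_eq⁴ = L(1−A)/(16πσd²): d = √[L(1−A)/(16πσT_eq⁴)].
d = √[2.99×10²⁶ × 0.43 / (16π × 5.67×10⁻⁸ × (398)⁴)] = 4.24×10¹⁰ m = 0.283 AU.

d ≈ 0.283 AU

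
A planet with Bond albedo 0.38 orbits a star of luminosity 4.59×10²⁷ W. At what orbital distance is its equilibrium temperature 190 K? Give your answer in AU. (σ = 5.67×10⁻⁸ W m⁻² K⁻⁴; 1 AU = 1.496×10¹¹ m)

From T_eq⁴ = L(1−A)/(16πσd²): d = √[L(1−A)/(16πσT_eq⁴)].
d = √[4.59×10²⁷ × 0.62 / (16π × 5.67×10⁻⁸ × (190)⁴)] = 8.75×10¹¹ m = 5.85 AU.

d ≈ 5.85 AU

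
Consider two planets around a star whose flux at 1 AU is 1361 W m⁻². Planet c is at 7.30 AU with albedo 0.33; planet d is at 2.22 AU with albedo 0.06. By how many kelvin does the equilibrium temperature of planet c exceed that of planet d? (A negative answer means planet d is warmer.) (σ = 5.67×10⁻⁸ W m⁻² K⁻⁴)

ΔT ≈ -90.7 K

T_eq = [S₀(1−A)/(4σd²)]^(1/4), so T ∝ (1−A)^(1/4) / √d.
T₁ = [1361×0.67/(4×5.67×10⁻⁸×7.30²)]^(1/4) = 93.20 K.
T₂ = [1361×0.94/(4×5.67×10⁻⁸×2.22²)]^(1/4) = 183.93 K.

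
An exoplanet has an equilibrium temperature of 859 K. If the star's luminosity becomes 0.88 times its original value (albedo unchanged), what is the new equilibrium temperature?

T_eq ∝ L^(1/4) · d^(−1/2).
T′ = 859 × 0.88^(1/4) = 832 K.

T_eq ≈ 832 K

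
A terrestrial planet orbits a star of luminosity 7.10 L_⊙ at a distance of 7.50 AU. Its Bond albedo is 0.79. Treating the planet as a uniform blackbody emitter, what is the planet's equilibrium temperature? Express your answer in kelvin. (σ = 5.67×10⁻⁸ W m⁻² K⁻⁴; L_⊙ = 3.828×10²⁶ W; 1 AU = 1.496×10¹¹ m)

T_eq ≈ 112 K

d = 7.50 AU = 1.12×10¹² m.
L = 7.10 × 3.828×10²⁶ = 2.72×10²⁷ W.
Flux: S = L/(4πd²) = 2.72×10²⁷/(4π×(1.12×10¹²)²) = 172 W m⁻².
Energy balance: absorbed = emitted ⇒ πR²·S(1−A) = 4πR²·σT_eq⁴, so T_eq⁴ = S(1−A)/(4σ).
T_eq = [172 × 0.21 / (4 × 5.67×10⁻⁸)]^(1/4) = (1.59×10⁸)^(1/4) = 112 K.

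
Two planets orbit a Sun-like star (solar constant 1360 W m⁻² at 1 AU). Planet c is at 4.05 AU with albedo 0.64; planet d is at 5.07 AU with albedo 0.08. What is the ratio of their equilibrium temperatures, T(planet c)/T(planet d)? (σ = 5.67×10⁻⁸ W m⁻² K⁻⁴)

T₁/T₂ ≈ 0.885

T_eq = [S₀(1−A)/(4σd²)]^(1/4), so T ∝ (1−A)^(1/4) / √d.
T₁ = [1360×0.36/(4×5.67×10⁻⁸×4.05²)]^(1/4) = 107.11 K.
T₂ = [1360×0.92/(4×5.67×10⁻⁸×5.07²)]^(1/4) = 121.04 K.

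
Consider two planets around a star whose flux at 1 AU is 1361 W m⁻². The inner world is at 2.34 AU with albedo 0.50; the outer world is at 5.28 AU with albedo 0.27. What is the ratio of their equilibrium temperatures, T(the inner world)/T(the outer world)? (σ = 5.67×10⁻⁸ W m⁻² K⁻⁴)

T_eq = [S₀(1−A)/(4σd²)]^(1/4), so T ∝ (1−A)^(1/4) / √d.
T₁ = [1361×0.50/(4×5.67×10⁻⁸×2.34²)]^(1/4) = 153.00 K.
T₂ = [1361×0.73/(4×5.67×10⁻⁸×5.28²)]^(1/4) = 111.96 K.

T₁/T₂ ≈ 1.367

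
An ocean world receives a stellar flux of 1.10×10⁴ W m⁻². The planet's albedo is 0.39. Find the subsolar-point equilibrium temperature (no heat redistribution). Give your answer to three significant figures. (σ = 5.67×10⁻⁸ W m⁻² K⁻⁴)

At the subsolar point the surface absorbs S(1−A) and emits σT⁴ per unit area — no factor of 4, since only the local patch is in balance.
T = [1.10×10⁴ × 0.61 / 5.67×10⁻⁸]^(1/4) = (1.18×10¹¹)^(1/4) = 587 K.

T_ss ≈ 587 K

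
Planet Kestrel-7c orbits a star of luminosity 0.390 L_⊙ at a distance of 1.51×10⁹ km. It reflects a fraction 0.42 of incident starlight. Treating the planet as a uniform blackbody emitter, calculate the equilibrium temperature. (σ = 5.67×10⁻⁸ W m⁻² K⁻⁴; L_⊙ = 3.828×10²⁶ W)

T_eq ≈ 60.4 K

d = 1.51×10⁹ km = 1.51×10¹² m.
L = 0.390 × 3.828×10²⁶ = 1.49×10²⁶ W.
Flux: S = L/(4πd²) = 1.49×10²⁶/(4π×(1.51×10¹²)²) = 5.21 W m⁻².
Energy balance: absorbed = emitted ⇒ πR²·S(1−A) = 4πR²·σT_eq⁴, so T_eq⁴ = S(1−A)/(4σ).
T_eq = [5.21 × 0.58 / (4 × 5.67×10⁻⁸)]^(1/4) = (1.33×10⁷)^(1/4) = 60.4 K.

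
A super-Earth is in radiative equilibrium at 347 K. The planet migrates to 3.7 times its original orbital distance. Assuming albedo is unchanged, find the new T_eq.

T_eq ∝ L^(1/4) · d^(−1/2).
T′ = 347 / 3.7^(1/2) = 180 K.

T_eq ≈ 180 K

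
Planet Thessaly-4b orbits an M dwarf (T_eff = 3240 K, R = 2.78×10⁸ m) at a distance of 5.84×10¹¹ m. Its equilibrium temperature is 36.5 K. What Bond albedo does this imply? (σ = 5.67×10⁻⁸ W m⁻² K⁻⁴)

A ≈ 0.72

L = 4πR_⋆²σT_⋆⁴ = 4π(2.78×10⁸)² × 5.67×10⁻⁸ × (3240)⁴ = 6.07×10²⁴ W.
S = L/(4πd²) = 1.42 W m⁻².
From T_eq⁴ = S(1−A)/(4σ): 1−A = 4σT_eq⁴/S.
1−A = 4 × 5.67×10⁻⁸ × (36.5)⁴ / 1.42 = 0.284.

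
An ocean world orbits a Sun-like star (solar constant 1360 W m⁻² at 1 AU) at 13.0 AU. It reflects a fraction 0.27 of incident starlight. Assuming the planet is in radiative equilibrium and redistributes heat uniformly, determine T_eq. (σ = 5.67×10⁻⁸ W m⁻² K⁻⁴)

Flux at 13.0 AU: S = 1360/13.0² = 8.05 W m⁻².
Energy balance: absorbed = emitted ⇒ πR²·S(1−A) = 4πR²·σT_eq⁴, so T_eq⁴ = S(1−A)/(4σ).
T_eq = [8.05 × 0.73 / (4 × 5.67×10⁻⁸)]^(1/4) = (2.59×10⁷)^(1/4) = 71.3 K.

T_eq ≈ 71.3 K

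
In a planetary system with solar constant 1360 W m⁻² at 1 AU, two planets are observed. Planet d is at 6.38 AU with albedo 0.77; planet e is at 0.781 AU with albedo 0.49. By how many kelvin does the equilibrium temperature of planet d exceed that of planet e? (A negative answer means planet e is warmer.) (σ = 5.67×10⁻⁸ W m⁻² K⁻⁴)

T_eq = [S₀(1−A)/(4σd²)]^(1/4), so T ∝ (1−A)^(1/4) / √d.
T₁ = [1360×0.23/(4×5.67×10⁻⁸×6.38²)]^(1/4) = 76.29 K.
T₂ = [1360×0.51/(4×5.67×10⁻⁸×0.781²)]^(1/4) = 266.10 K.

ΔT ≈ -189.8 K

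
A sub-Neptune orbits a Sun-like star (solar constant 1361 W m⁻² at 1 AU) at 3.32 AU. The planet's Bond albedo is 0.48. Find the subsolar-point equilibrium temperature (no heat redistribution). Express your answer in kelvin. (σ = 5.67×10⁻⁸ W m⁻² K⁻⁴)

T_ss ≈ 183 K

Flux at 3.32 AU: S = 1361/3.32² = 123 W m⁻².
At the subsolar point the surface absorbs S(1−A) and emits σT⁴ per unit area — no factor of 4, since only the local patch is in balance.
T = [123 × 0.52 / 5.67×10⁻⁸]^(1/4) = (1.13×10⁹)^(1/4) = 183 K.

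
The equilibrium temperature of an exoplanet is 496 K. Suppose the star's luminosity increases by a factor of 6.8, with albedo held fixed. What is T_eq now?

T_eq ∝ L^(1/4) · d^(−1/2).
T′ = 496 × 6.8^(1/4) = 801 K.

T_eq ≈ 801 K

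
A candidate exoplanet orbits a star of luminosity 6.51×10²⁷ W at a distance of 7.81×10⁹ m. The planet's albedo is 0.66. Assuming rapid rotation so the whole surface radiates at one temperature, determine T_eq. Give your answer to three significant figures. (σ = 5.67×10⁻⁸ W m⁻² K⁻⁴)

T_eq ≈ 1890 K

Flux: S = L/(4πd²) = 6.51×10²⁷/(4π×(7.81×10⁹)²) = 8.49×10⁶ W m⁻².
Energy balance: absorbed = emitted ⇒ πR²·S(1−A) = 4πR²·σT_eq⁴, so T_eq⁴ = S(1−A)/(4σ).
T_eq = [8.49×10⁶ × 0.34 / (4 × 5.67×10⁻⁸)]^(1/4) = (1.27×10¹³)^(1/4) = 1890 K.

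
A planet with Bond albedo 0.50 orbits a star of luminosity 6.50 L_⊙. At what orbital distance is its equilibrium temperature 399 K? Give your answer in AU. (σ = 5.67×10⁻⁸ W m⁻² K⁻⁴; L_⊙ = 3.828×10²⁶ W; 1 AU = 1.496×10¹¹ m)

d ≈ 0.877 AU

L = 6.50 × 3.828×10²⁶ = 2.49×10²⁷ W.
From T_eq⁴ = L(1−A)/(16πσd²): d = √[L(1−A)/(16πσT_eq⁴)].
d = √[2.49×10²⁷ × 0.50 / (16π × 5.67×10⁻⁸ × (399)⁴)] = 1.31×10¹¹ m = 0.877 AU.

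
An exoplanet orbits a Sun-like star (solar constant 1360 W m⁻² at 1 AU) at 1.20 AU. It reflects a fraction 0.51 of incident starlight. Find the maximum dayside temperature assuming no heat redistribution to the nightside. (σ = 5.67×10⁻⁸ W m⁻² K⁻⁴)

T_ss ≈ 301 K

Flux at 1.20 AU: S = 1360/1.20² = 944 W m⁻².
With no redistribution each surface element balances locally: S(1−A) = σT⁴.
T = [944 × 0.49 / 5.67×10⁻⁸]^(1/4) = (8.16×10⁹)^(1/4) = 301 K.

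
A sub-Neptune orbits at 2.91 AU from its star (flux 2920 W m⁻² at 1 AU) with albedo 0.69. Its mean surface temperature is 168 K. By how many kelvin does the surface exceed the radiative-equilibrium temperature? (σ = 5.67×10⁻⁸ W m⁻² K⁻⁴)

S = 2920/2.91² = 344.8 W m⁻².
T_eq = [S(1−A)/(4σ)]^(1/4) = [344.8×0.31/(4×5.67×10⁻⁸)]^(1/4) = 147.3 K.
ΔT = T_surf − T_eq = 168 − 147.3.

ΔT ≈ 20.7 K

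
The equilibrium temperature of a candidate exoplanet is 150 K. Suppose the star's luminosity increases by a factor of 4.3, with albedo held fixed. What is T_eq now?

T_eq ≈ 216 K

T_eq ∝ L^(1/4) · d^(−1/2).
T′ = 150 × 4.3^(1/4) = 216 K.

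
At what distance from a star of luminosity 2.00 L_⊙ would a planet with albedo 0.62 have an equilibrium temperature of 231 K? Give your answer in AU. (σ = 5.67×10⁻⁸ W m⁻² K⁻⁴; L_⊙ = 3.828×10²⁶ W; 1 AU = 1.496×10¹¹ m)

L = 2.00 × 3.828×10²⁶ = 7.66×10²⁶ W.
From T_eq⁴ = L(1−A)/(16πσd²): d = √[L(1−A)/(16πσT_eq⁴)].
d = √[7.66×10²⁶ × 0.38 / (16π × 5.67×10⁻⁸ × (231)⁴)] = 1.89×10¹¹ m = 1.27 AU.

d ≈ 1.27 AU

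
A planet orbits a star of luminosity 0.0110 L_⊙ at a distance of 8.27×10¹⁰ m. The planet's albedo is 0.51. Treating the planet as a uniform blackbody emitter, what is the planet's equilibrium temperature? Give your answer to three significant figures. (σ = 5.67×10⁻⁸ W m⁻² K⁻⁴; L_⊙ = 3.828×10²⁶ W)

L = 0.0110 × 3.828×10²⁶ = 4.21×10²⁴ W.
Flux: S = L/(4πd²) = 4.21×10²⁴/(4π×(8.27×10¹⁰)²) = 49.0 W m⁻².
Energy balance: absorbed = emitted ⇒ πR²·S(1−A) = 4πR²·σT_eq⁴, so T_eq⁴ = S(1−A)/(4σ).
T_eq = [49.0 × 0.49 / (4 × 5.67×10⁻⁸)]^(1/4) = (1.06×10⁸)^(1/4) = 101 K.

T_eq ≈ 101 K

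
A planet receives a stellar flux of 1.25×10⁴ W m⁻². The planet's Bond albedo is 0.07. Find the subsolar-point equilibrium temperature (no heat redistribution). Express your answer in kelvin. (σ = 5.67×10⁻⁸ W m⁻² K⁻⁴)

At the subsolar point the surface absorbs S(1−A) and emits σT⁴ per unit area — no factor of 4, since only the local patch is in balance.
T = [1.25×10⁴ × 0.93 / 5.67×10⁻⁸]^(1/4) = (2.05×10¹¹)^(1/4) = 673 K.

T_ss ≈ 673 K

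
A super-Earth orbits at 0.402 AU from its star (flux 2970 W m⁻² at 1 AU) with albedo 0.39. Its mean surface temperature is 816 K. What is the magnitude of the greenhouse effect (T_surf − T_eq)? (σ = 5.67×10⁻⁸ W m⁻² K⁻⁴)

S = 2970/0.402² = 1.838×10⁴ W m⁻².
T_eq = [S(1−A)/(4σ)]^(1/4) = [1.838×10⁴×0.61/(4×5.67×10⁻⁸)]^(1/4) = 471.5 K.
ΔT = T_surf − T_eq = 816 − 471.5.

ΔT ≈ 344.5 K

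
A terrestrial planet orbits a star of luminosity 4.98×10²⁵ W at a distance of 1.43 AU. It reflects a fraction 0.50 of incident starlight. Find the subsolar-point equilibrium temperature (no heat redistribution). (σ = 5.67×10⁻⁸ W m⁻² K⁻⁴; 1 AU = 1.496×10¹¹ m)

T_ss ≈ 166 K

d = 1.43 AU = 2.14×10¹¹ m.
Flux: S = L/(4πd²) = 4.98×10²⁵/(4π×(2.14×10¹¹)²) = 86.6 W m⁻².
At the subsolar point the surface absorbs S(1−A) and emits σT⁴ per unit area — no factor of 4, since only the local patch is in balance.
T = [86.6 × 0.50 / 5.67×10⁻⁸]^(1/4) = (7.64×10⁸)^(1/4) = 166 K.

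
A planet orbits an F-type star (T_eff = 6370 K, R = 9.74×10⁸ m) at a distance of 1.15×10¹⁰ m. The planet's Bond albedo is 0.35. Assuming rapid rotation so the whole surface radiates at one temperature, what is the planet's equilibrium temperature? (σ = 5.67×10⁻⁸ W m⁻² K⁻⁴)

L = 4πR_⋆²σT_⋆⁴ = 4π(9.74×10⁸)² × 5.67×10⁻⁸ × (6370)⁴ = 1.11×10²⁷ W.
S = L/(4πd²) = 6.70×10⁵ W m⁻².
Energy balance: absorbed = emitted ⇒ πR²·S(1−A) = 4πR²·σT_eq⁴, so T_eq⁴ = S(1−A)/(4σ).
T_eq = [6.70×10⁵ × 0.65 / (4 × 5.67×10⁻⁸)]^(1/4) = (1.92×10¹²)^(1/4) = 1180 K.

T_eq ≈ 1180 K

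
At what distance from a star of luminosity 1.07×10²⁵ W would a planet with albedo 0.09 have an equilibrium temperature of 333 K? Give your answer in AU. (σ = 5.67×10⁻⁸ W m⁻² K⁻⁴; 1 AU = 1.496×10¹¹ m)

d ≈ 0.111 AU

From T_eq⁴ = L(1−A)/(16πσd²): d = √[L(1−A)/(16πσT_eq⁴)].
d = √[1.07×10²⁵ × 0.91 / (16π × 5.67×10⁻⁸ × (333)⁴)] = 1.67×10¹⁰ m = 0.111 AU.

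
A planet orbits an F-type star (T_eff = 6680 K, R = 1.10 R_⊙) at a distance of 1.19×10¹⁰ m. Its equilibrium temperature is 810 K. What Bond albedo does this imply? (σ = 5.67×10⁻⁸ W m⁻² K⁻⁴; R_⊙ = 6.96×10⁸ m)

A ≈ 0.79

R_⋆ = 1.10 × 6.96×10⁸ = 7.66×10⁸ m.
L = 4πR_⋆²σT_⋆⁴ = 4π(7.66×10⁸)² × 5.67×10⁻⁸ × (6680)⁴ = 8.32×10²⁶ W.
S = L/(4πd²) = 4.67×10⁵ W m⁻².
From T_eq⁴ = S(1−A)/(4σ): 1−A = 4σT_eq⁴/S.
1−A = 4 × 5.67×10⁻⁸ × (810)⁴ / 4.67×10⁵ = 0.209.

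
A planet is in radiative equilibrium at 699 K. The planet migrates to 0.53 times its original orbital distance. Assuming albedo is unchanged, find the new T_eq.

T_eq ≈ 960 K

T_eq ∝ L^(1/4) · d^(−1/2).
T′ = 699 / 0.53^(1/2) = 960 K.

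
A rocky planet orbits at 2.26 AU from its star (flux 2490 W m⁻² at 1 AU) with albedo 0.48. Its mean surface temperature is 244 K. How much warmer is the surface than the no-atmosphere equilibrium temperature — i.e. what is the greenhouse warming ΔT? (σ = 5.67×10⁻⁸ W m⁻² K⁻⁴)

ΔT ≈ 61.2 K

S = 2490/2.26² = 487.5 W m⁻².
T_eq = [S(1−A)/(4σ)]^(1/4) = [487.5×0.52/(4×5.67×10⁻⁸)]^(1/4) = 182.8 K.
ΔT = T_surf − T_eq = 244 − 182.8.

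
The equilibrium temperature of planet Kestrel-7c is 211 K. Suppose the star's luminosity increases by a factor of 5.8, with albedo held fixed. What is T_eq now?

T_eq ∝ L^(1/4) · d^(−1/2).
T′ = 211 × 5.8^(1/4) = 327 K.

T_eq ≈ 327 K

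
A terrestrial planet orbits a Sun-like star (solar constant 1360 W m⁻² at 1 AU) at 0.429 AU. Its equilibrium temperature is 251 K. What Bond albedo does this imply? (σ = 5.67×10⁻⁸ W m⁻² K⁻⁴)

A ≈ 0.88

Flux at 0.429 AU: S = 1360/0.429² = 7390 W m⁻².
From T_eq⁴ = S(1−A)/(4σ): 1−A = 4σT_eq⁴/S.
1−A = 4 × 5.67×10⁻⁸ × (251)⁴ / 7390 = 0.122.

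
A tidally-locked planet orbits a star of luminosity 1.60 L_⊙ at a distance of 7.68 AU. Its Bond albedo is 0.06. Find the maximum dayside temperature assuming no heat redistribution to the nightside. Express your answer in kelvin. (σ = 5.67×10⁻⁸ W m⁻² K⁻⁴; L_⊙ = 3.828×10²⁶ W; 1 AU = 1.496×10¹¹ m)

T_ss ≈ 157 K

d = 7.68 AU = 1.15×10¹² m.
L = 1.60 × 3.828×10²⁶ = 6.12×10²⁶ W.
Flux: S = L/(4πd²) = 6.12×10²⁶/(4π×(1.15×10¹²)²) = 36.9 W m⁻².
With no redistribution each surface element balances locally: S(1−A) = σT⁴.
T = [36.9 × 0.94 / 5.67×10⁻⁸]^(1/4) = (6.12×10⁸)^(1/4) = 157 K.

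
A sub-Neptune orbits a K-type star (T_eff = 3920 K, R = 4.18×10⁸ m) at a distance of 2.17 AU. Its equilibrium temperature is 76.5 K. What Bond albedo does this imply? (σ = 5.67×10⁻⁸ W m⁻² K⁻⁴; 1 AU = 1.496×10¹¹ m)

A ≈ 0.65

d = 2.17 AU = 3.25×10¹¹ m.
L = 4πR_⋆²σT_⋆⁴ = 4π(4.18×10⁸)² × 5.67×10⁻⁸ × (3920)⁴ = 2.94×10²⁵ W.
S = L/(4πd²) = 22.2 W m⁻².
From T_eq⁴ = S(1−A)/(4σ): 1−A = 4σT_eq⁴/S.
1−A = 4 × 5.67×10⁻⁸ × (76.5)⁴ / 22.2 = 0.350.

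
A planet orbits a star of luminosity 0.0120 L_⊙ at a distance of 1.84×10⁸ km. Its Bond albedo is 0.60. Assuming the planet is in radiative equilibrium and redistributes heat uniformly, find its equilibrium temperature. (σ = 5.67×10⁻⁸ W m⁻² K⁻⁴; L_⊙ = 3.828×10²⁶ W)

d = 1.84×10⁸ km = 1.84×10¹¹ m.
L = 0.0120 × 3.828×10²⁶ = 4.59×10²⁴ W.
Flux: S = L/(4πd²) = 4.59×10²⁴/(4π×(1.84×10¹¹)²) = 10.8 W m⁻².
Energy balance: absorbed = emitted ⇒ πR²·S(1−A) = 4πR²·σT_eq⁴, so T_eq⁴ = S(1−A)/(4σ).
T_eq = [10.8 × 0.40 / (4 × 5.67×10⁻⁸)]^(1/4) = (1.90×10⁷)^(1/4) = 66.1 K.

T_eq ≈ 66.1 K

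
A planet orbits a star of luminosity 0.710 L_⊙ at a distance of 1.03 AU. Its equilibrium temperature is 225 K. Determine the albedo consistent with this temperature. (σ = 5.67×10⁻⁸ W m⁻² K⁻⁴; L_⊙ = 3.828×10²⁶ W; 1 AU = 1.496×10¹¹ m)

d = 1.03 AU = 1.54×10¹¹ m.
L = 0.710 × 3.828×10²⁶ = 2.72×10²⁶ W.
Flux: S = L/(4πd²) = 2.72×10²⁶/(4π×(1.54×10¹¹)²) = 911 W m⁻².
From T_eq⁴ = S(1−A)/(4σ): 1−A = 4σT_eq⁴/S.
1−A = 4 × 5.67×10⁻⁸ × (225)⁴ / 911 = 0.638.

A ≈ 0.36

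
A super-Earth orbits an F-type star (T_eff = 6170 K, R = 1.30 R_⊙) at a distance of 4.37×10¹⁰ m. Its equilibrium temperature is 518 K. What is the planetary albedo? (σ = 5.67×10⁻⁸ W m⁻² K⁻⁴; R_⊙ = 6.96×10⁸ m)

A ≈ 0.54

R_⋆ = 1.30 × 6.96×10⁸ = 9.05×10⁸ m.
L = 4πR_⋆²σT_⋆⁴ = 4π(9.05×10⁸)² × 5.67×10⁻⁸ × (6170)⁴ = 8.45×10²⁶ W.
S = L/(4πd²) = 3.52×10⁴ W m⁻².
From T_eq⁴ = S(1−A)/(4σ): 1−A = 4σT_eq⁴/S.
1−A = 4 × 5.67×10⁻⁸ × (518)⁴ / 3.52×10⁴ = 0.464.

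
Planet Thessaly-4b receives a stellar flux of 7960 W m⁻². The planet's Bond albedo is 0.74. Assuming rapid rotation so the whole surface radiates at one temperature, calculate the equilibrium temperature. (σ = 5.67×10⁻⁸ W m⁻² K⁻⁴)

T_eq ≈ 309 K

Energy balance: absorbed = emitted ⇒ πR²·S(1−A) = 4πR²·σT_eq⁴, so T_eq⁴ = S(1−A)/(4σ).
T_eq = [7960 × 0.26 / (4 × 5.67×10⁻⁸)]^(1/4) = (9.13×10⁹)^(1/4) = 309 K.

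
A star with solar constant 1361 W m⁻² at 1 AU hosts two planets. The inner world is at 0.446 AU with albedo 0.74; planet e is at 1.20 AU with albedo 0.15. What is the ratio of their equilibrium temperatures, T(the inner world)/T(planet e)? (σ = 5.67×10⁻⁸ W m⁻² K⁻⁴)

T_eq = [S₀(1−A)/(4σd²)]^(1/4), so T ∝ (1−A)^(1/4) / √d.
T₁ = [1361×0.26/(4×5.67×10⁻⁸×0.446²)]^(1/4) = 297.60 K.
T₂ = [1361×0.85/(4×5.67×10⁻⁸×1.20²)]^(1/4) = 243.96 K.

T₁/T₂ ≈ 1.220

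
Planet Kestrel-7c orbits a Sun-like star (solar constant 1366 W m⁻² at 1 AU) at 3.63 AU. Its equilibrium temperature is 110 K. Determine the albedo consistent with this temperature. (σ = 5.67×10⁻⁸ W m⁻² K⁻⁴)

Flux at 3.63 AU: S = 1366/3.63² = 104 W m⁻².
From T_eq⁴ = S(1−A)/(4σ): 1−A = 4σT_eq⁴/S.
1−A = 4 × 5.67×10⁻⁸ × (110)⁴ / 104 = 0.320.

A ≈ 0.68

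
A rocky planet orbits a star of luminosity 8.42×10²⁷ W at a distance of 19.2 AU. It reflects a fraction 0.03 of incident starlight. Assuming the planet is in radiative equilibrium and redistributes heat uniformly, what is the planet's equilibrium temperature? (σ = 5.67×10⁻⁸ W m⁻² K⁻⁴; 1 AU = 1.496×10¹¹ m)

d = 19.2 AU = 2.87×10¹² m.
Flux: S = L/(4πd²) = 8.42×10²⁷/(4π×(2.87×10¹²)²) = 81.2 W m⁻².
Energy balance: absorbed = emitted ⇒ πR²·S(1−A) = 4πR²·σT_eq⁴, so T_eq⁴ = S(1−A)/(4σ).
T_eq = [81.2 × 0.97 / (4 × 5.67×10⁻⁸)]^(1/4) = (3.47×10⁸)^(1/4) = 137 K.

T_eq ≈ 137 K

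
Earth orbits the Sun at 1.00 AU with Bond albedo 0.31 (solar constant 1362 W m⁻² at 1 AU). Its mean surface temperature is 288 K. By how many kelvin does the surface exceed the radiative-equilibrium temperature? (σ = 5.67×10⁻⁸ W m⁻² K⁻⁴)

ΔT ≈ 34.3 K

S = 1362/1.00² = 1362 W m⁻².
T_eq = [S(1−A)/(4σ)]^(1/4) = [1362×0.69/(4×5.67×10⁻⁸)]^(1/4) = 253.7 K.
ΔT = T_surf − T_eq = 288 − 253.7.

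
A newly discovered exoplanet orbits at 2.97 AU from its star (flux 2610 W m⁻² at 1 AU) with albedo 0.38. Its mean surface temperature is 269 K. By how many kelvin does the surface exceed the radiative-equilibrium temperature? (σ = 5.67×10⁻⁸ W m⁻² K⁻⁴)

S = 2610/2.97² = 295.9 W m⁻².
T_eq = [S(1−A)/(4σ)]^(1/4) = [295.9×0.62/(4×5.67×10⁻⁸)]^(1/4) = 168.6 K.
ΔT = T_surf − T_eq = 269 − 168.6.

ΔT ≈ 100.4 K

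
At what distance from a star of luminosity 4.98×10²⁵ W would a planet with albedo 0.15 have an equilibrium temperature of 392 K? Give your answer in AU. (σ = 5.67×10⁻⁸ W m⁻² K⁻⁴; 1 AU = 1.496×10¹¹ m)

d ≈ 0.168 AU

From T_eq⁴ = L(1−A)/(16πσd²): d = √[L(1−A)/(16πσT_eq⁴)].
d = √[4.98×10²⁵ × 0.85 / (16π × 5.67×10⁻⁸ × (392)⁴)] = 2.51×10¹⁰ m = 0.168 AU.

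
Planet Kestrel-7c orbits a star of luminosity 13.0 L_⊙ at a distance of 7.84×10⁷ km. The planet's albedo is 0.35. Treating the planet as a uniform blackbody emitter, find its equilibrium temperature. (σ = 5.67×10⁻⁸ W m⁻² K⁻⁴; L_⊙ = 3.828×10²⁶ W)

T_eq ≈ 656 K

d = 7.84×10⁷ km = 7.84×10¹⁰ m.
L = 13.0 × 3.828×10²⁶ = 4.98×10²⁷ W.
Flux: S = L/(4πd²) = 4.98×10²⁷/(4π×(7.84×10¹⁰)²) = 6.44×10⁴ W m⁻².
Energy balance: absorbed = emitted ⇒ πR²·S(1−A) = 4πR²·σT_eq⁴, so T_eq⁴ = S(1−A)/(4σ).
T_eq = [6.44×10⁴ × 0.65 / (4 × 5.67×10⁻⁸)]^(1/4) = (1.85×10¹¹)^(1/4) = 656 K.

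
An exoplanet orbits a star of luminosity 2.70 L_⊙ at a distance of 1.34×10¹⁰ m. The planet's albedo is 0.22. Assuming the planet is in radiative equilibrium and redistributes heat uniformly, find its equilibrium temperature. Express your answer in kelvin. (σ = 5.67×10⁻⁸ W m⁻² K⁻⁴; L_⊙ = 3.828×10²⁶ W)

T_eq ≈ 1120 K

L = 2.70 × 3.828×10²⁶ = 1.03×10²⁷ W.
Flux: S = L/(4πd²) = 1.03×10²⁷/(4π×(1.34×10¹⁰)²) = 4.58×10⁵ W m⁻².
Energy balance: absorbed = emitted ⇒ πR²·S(1−A) = 4πR²·σT_eq⁴, so T_eq⁴ = S(1−A)/(4σ).
T_eq = [4.58×10⁵ × 0.78 / (4 × 5.67×10⁻⁸)]^(1/4) = (1.58×10¹²)^(1/4) = 1120 K.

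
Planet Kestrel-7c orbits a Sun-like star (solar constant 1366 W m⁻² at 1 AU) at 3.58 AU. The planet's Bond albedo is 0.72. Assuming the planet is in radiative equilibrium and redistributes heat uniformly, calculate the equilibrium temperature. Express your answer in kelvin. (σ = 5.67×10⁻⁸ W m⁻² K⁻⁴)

T_eq ≈ 107 K

Flux at 3.58 AU: S = 1366/3.58² = 107 W m⁻².
Energy balance: absorbed = emitted ⇒ πR²·S(1−A) = 4πR²·σT_eq⁴, so T_eq⁴ = S(1−A)/(4σ).
T_eq = [107 × 0.28 / (4 × 5.67×10⁻⁸)]^(1/4) = (1.32×10⁸)^(1/4) = 107 K.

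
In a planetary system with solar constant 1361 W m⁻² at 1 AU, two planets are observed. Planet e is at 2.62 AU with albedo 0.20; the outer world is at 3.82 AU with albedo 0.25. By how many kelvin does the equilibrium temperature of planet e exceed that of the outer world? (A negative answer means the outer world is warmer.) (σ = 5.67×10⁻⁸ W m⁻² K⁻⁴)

ΔT ≈ 30.1 K

T_eq = [S₀(1−A)/(4σd²)]^(1/4), so T ∝ (1−A)^(1/4) / √d.
T₁ = [1361×0.80/(4×5.67×10⁻⁸×2.62²)]^(1/4) = 162.62 K.
T₂ = [1361×0.75/(4×5.67×10⁻⁸×3.82²)]^(1/4) = 132.52 K.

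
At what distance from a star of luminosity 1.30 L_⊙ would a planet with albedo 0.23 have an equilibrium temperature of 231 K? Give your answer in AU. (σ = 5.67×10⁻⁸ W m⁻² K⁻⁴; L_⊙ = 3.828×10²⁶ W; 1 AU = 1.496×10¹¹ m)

L = 1.30 × 3.828×10²⁶ = 4.98×10²⁶ W.
From T_eq⁴ = L(1−A)/(16πσd²): d = √[L(1−A)/(16πσT_eq⁴)].
d = √[4.98×10²⁶ × 0.77 / (16π × 5.67×10⁻⁸ × (231)⁴)] = 2.17×10¹¹ m = 1.45 AU.

d ≈ 1.45 AU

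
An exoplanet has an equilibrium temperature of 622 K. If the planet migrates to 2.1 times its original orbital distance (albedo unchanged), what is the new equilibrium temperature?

T_eq ∝ L^(1/4) · d^(−1/2).
T′ = 622 / 2.1^(1/2) = 429 K.

T_eq ≈ 429 K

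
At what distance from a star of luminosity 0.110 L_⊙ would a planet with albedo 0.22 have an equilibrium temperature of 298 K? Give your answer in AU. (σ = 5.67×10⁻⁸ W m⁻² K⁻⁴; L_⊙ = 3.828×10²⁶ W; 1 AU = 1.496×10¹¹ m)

d ≈ 0.256 AU

L = 0.110 × 3.828×10²⁶ = 4.21×10²⁵ W.
From T_eq⁴ = L(1−A)/(16πσd²): d = √[L(1−A)/(16πσT_eq⁴)].
d = √[4.21×10²⁵ × 0.78 / (16π × 5.67×10⁻⁸ × (298)⁴)] = 3.82×10¹⁰ m = 0.256 AU.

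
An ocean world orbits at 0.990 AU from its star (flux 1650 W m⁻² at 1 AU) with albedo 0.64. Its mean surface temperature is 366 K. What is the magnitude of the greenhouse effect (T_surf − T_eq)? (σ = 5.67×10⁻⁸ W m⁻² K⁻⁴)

ΔT ≈ 138.6 K

S = 1650/0.990² = 1684 W m⁻².
T_eq = [S(1−A)/(4σ)]^(1/4) = [1684×0.36/(4×5.67×10⁻⁸)]^(1/4) = 227.4 K.
ΔT = T_surf − T_eq = 366 − 227.4.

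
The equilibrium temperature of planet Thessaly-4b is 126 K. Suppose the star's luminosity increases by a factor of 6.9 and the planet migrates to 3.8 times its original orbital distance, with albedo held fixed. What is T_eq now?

T_eq ∝ L^(1/4) · d^(−1/2).
T′ = 126 × 6.9^(1/4) / 3.8^(1/2) = 105 K.

T_eq ≈ 105 K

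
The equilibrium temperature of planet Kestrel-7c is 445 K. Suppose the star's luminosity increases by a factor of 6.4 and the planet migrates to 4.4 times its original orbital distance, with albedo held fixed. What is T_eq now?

T_eq ≈ 337 K

T_eq ∝ L^(1/4) · d^(−1/2).
T′ = 445 × 6.4^(1/4) / 4.4^(1/2) = 337 K.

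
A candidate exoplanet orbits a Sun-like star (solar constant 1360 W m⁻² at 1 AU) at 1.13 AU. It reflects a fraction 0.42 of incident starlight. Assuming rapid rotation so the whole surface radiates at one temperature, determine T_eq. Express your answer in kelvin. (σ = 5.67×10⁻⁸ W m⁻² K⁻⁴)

T_eq ≈ 228 K

Flux at 1.13 AU: S = 1360/1.13² = 1070 W m⁻².
Energy balance: absorbed = emitted ⇒ πR²·S(1−A) = 4πR²·σT_eq⁴, so T_eq⁴ = S(1−A)/(4σ).
T_eq = [1070 × 0.58 / (4 × 5.67×10⁻⁸)]^(1/4) = (2.72×10⁹)^(1/4) = 228 K.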